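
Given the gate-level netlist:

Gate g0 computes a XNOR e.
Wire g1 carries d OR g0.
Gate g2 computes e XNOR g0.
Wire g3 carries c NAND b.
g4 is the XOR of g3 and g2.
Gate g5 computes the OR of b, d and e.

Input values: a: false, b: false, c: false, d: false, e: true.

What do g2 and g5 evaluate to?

g2 = false, g5 = true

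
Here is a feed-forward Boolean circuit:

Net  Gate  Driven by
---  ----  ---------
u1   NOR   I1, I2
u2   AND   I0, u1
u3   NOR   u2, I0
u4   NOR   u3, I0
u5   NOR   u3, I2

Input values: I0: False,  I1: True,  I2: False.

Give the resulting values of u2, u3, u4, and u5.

u2 = False; u3 = True; u4 = False; u5 = False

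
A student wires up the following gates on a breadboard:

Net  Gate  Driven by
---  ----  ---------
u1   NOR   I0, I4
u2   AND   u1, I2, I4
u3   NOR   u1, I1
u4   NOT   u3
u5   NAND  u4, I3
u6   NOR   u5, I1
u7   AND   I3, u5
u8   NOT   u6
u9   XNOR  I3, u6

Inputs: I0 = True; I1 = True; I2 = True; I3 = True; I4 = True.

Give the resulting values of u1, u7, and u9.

u1 = I0 NOR I4 = True NOR True = False
u3 = u1 NOR I1 = False NOR True = False
u4 = NOT u3 = NOT False = True
u5 = u4 NAND I3 = True NAND True = False
u6 = u5 NOR I1 = False NOR True = False
u7 = I3 AND u5 = True AND False = False
u9 = I3 XNOR u6 = True XNOR False = False

u1 = False; u7 = False; u9 = False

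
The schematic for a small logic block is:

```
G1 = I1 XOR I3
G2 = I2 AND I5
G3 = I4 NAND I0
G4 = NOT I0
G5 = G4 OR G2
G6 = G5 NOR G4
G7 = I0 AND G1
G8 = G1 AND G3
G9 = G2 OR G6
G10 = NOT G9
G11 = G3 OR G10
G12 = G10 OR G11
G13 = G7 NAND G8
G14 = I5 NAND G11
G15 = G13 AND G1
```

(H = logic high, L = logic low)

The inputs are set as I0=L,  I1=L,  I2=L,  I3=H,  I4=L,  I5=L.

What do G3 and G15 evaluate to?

G3 = H, G15 = H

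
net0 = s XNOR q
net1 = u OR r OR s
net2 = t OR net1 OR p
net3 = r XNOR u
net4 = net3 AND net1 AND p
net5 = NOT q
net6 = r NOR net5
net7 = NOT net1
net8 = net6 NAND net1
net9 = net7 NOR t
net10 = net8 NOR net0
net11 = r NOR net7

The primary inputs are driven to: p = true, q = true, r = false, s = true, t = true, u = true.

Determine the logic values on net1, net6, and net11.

net1 = true, net6 = true, net11 = true

net1 = u OR r OR s = true OR false OR true = true
net5 = NOT q = NOT true = false
net6 = r NOR net5 = false NOR false = true
net7 = NOT net1 = NOT true = false
net11 = r NOR net7 = false NOR false = true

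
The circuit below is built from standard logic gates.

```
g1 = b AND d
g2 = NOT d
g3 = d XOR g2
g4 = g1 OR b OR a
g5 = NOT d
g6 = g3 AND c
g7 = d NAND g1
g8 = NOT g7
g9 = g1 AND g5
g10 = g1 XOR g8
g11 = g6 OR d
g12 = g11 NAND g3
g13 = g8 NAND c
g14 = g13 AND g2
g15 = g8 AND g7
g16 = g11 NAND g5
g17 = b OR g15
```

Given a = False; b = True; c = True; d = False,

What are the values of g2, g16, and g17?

g1 = b AND d = True AND False = False
g2 = NOT d = NOT False = True
g3 = d XOR g2 = False XOR True = True
g5 = NOT d = NOT False = True
g6 = g3 AND c = True AND True = True
g7 = d NAND g1 = False NAND False = True
g8 = NOT g7 = NOT True = False
g11 = g6 OR d = True OR False = True
g15 = g8 AND g7 = False AND True = False
g16 = g11 NAND g5 = True NAND True = False
g17 = b OR g15 = True OR False = True

g2 = True, g16 = False, g17 = True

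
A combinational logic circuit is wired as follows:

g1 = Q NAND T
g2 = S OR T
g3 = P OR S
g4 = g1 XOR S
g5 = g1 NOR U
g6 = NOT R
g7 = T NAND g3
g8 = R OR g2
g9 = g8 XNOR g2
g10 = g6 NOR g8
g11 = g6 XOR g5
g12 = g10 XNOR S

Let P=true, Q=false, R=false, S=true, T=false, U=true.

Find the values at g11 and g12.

g1 = Q NAND T = false NAND false = true
g2 = S OR T = true OR false = true
g5 = g1 NOR U = true NOR true = false
g6 = NOT R = NOT false = true
g8 = R OR g2 = false OR true = true
g10 = g6 NOR g8 = true NOR true = false
g11 = g6 XOR g5 = true XOR false = true
g12 = g10 XNOR S = false XNOR true = false

g11 = true  g12 = false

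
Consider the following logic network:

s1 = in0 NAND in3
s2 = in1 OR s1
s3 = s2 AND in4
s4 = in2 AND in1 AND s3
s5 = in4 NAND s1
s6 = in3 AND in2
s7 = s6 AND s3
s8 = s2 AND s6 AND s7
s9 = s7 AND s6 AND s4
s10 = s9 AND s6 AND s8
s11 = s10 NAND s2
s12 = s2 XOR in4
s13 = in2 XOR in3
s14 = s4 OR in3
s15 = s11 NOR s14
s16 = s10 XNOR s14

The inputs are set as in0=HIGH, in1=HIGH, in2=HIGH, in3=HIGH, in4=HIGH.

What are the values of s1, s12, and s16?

s1 = LOW, s12 = LOW, s16 = HIGH

s1 = in0 NAND in3 = HIGH NAND HIGH = LOW
s2 = in1 OR s1 = HIGH OR LOW = HIGH
s3 = s2 AND in4 = HIGH AND HIGH = HIGH
s4 = in2 AND in1 AND s3 = HIGH AND HIGH AND HIGH = HIGH
s6 = in3 AND in2 = HIGH AND HIGH = HIGH
s7 = s6 AND s3 = HIGH AND HIGH = HIGH
s8 = s2 AND s6 AND s7 = HIGH AND HIGH AND HIGH = HIGH
s9 = s7 AND s6 AND s4 = HIGH AND HIGH AND HIGH = HIGH
s10 = s9 AND s6 AND s8 = HIGH AND HIGH AND HIGH = HIGH
s12 = s2 XOR in4 = HIGH XOR HIGH = LOW
s14 = s4 OR in3 = HIGH OR HIGH = HIGH
s16 = s10 XNOR s14 = HIGH XNOR HIGH = HIGH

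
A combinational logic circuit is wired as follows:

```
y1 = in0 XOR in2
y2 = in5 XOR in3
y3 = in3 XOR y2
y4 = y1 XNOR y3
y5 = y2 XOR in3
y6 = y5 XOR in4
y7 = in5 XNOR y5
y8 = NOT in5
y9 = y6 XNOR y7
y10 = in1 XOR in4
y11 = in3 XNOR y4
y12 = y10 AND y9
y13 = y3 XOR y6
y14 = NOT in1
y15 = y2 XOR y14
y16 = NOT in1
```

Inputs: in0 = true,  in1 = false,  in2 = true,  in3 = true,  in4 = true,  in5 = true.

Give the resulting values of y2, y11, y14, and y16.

y2 = false, y11 = false, y14 = true, y16 = true

y1 = in0 XOR in2 = true XOR true = false
y2 = in5 XOR in3 = true XOR true = false
y3 = in3 XOR y2 = true XOR false = true
y4 = y1 XNOR y3 = false XNOR true = false
y11 = in3 XNOR y4 = true XNOR false = false
y14 = NOT in1 = NOT false = true
y16 = NOT in1 = NOT false = true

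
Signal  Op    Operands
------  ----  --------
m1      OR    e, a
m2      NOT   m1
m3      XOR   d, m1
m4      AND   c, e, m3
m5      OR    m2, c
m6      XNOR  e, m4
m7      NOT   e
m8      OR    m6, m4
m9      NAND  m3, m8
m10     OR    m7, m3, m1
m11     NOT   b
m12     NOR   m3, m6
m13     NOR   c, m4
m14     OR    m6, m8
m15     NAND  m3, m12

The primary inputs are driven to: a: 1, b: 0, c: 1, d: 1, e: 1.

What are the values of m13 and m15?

m13 = 0, m15 = 1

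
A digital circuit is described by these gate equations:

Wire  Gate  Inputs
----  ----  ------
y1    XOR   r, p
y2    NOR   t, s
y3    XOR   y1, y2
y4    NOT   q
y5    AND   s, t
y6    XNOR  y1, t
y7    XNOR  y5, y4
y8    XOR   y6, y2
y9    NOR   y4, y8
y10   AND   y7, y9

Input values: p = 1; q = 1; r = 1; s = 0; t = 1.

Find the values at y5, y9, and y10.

y1 = r XOR p = 1 XOR 1 = 0
y2 = t NOR s = 1 NOR 0 = 0
y4 = NOT q = NOT 1 = 0
y5 = s AND t = 0 AND 1 = 0
y6 = y1 XNOR t = 0 XNOR 1 = 0
y7 = y5 XNOR y4 = 0 XNOR 0 = 1
y8 = y6 XOR y2 = 0 XOR 0 = 0
y9 = y4 NOR y8 = 0 NOR 0 = 1
y10 = y7 AND y9 = 1 AND 1 = 1

y5 = 0; y9 = 1; y10 = 1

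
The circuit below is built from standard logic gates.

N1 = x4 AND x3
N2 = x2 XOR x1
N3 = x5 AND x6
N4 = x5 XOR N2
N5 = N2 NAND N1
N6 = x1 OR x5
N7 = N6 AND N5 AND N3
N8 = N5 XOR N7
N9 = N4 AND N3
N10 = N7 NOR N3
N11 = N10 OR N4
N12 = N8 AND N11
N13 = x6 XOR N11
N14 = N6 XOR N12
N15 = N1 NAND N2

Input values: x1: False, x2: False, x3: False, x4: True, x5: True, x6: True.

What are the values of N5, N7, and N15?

N5 = True, N7 = True, N15 = True

N1 = x4 AND x3 = True AND False = False
N2 = x2 XOR x1 = False XOR False = False
N3 = x5 AND x6 = True AND True = True
N5 = N2 NAND N1 = False NAND False = True
N6 = x1 OR x5 = False OR True = True
N7 = N6 AND N5 AND N3 = True AND True AND True = True
N15 = N1 NAND N2 = False NAND False = True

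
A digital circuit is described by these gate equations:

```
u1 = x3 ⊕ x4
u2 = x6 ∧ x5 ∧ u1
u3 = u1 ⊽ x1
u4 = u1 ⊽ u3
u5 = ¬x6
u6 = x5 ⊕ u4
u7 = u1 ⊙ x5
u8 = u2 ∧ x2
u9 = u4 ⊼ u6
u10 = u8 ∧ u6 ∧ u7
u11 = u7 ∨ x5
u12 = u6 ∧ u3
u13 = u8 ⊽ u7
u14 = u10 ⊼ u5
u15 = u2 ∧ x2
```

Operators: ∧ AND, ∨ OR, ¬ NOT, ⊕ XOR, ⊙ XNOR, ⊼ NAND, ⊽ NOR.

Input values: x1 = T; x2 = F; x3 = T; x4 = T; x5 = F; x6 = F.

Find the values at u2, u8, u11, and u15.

u1 = x3 XOR x4 = T XOR T = F
u2 = x6 AND x5 AND u1 = F AND F AND F = F
u7 = u1 XNOR x5 = F XNOR F = T
u8 = u2 AND x2 = F AND F = F
u11 = u7 OR x5 = T OR F = T
u15 = u2 AND x2 = F AND F = F

u2 = F, u8 = F, u11 = T, u15 = F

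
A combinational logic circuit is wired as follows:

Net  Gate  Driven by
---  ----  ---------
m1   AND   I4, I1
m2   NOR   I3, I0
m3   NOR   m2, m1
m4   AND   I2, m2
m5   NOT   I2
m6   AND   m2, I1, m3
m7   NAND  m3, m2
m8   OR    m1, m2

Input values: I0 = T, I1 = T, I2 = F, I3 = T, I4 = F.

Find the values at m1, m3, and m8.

m1 = F  m3 = T  m8 = F

m1 = I4 AND I1 = F AND T = F
m2 = I3 NOR I0 = T NOR T = F
m3 = m2 NOR m1 = F NOR F = T
m8 = m1 OR m2 = F OR F = F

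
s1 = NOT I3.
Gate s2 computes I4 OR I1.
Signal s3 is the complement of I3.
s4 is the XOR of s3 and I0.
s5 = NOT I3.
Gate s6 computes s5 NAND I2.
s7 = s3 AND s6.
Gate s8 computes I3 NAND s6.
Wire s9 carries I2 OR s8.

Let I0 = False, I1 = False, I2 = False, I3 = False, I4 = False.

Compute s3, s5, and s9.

s3 = True; s5 = True; s9 = True

s3 = NOT I3 = NOT False = True
s5 = NOT I3 = NOT False = True
s6 = s5 NAND I2 = True NAND False = True
s8 = I3 NAND s6 = False NAND True = True
s9 = I2 OR s8 = False OR True = True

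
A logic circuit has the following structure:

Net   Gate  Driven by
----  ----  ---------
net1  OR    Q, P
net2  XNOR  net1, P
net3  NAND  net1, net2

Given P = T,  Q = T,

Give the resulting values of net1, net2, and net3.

net1 = T  net2 = T  net3 = F

net1 = Q OR P = T OR T = T
net2 = net1 XNOR P = T XNOR T = T
net3 = net1 NAND net2 = T NAND T = F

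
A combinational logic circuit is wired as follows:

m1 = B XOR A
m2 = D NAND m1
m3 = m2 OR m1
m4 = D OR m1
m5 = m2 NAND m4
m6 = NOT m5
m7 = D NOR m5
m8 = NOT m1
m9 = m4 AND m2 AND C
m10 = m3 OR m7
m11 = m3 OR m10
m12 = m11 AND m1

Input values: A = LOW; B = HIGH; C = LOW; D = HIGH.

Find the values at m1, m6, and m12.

m1 = B XOR A = HIGH XOR LOW = HIGH
m2 = D NAND m1 = HIGH NAND HIGH = LOW
m3 = m2 OR m1 = LOW OR HIGH = HIGH
m4 = D OR m1 = HIGH OR HIGH = HIGH
m5 = m2 NAND m4 = LOW NAND HIGH = HIGH
m6 = NOT m5 = NOT HIGH = LOW
m7 = D NOR m5 = HIGH NOR HIGH = LOW
m10 = m3 OR m7 = HIGH OR LOW = HIGH
m11 = m3 OR m10 = HIGH OR HIGH = HIGH
m12 = m11 AND m1 = HIGH AND HIGH = HIGH

m1 = HIGH, m6 = LOW, m12 = HIGH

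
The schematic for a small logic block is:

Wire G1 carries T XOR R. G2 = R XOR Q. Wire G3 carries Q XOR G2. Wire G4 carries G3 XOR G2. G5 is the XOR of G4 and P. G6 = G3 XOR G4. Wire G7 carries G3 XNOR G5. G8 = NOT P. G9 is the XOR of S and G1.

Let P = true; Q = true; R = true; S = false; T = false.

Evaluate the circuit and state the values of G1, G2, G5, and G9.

G1 = true  G2 = false  G5 = false  G9 = true

G1 = T XOR R = false XOR true = true
G2 = R XOR Q = true XOR true = false
G3 = Q XOR G2 = true XOR false = true
G4 = G3 XOR G2 = true XOR false = true
G5 = G4 XOR P = true XOR true = false
G9 = S XOR G1 = false XOR true = true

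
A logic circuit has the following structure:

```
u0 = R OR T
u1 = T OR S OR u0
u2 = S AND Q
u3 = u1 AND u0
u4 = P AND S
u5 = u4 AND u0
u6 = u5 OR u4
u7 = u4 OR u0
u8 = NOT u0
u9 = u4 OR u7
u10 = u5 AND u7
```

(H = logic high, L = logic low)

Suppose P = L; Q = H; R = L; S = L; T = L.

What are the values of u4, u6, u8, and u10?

u4 = L, u6 = L, u8 = H, u10 = L

u0 = R OR T = L OR L = L
u4 = P AND S = L AND L = L
u5 = u4 AND u0 = L AND L = L
u6 = u5 OR u4 = L OR L = L
u7 = u4 OR u0 = L OR L = L
u8 = NOT u0 = NOT L = H
u10 = u5 AND u7 = L AND L = L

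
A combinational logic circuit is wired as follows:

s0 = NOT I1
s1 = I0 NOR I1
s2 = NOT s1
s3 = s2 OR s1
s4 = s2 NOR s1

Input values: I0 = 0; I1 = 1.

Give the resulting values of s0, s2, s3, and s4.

s0 = 0, s2 = 1, s3 = 1, s4 = 0

s0 = NOT I1 = NOT 1 = 0
s1 = I0 NOR I1 = 0 NOR 1 = 0
s2 = NOT s1 = NOT 0 = 1
s3 = s2 OR s1 = 1 OR 0 = 1
s4 = s2 NOR s1 = 1 NOR 0 = 0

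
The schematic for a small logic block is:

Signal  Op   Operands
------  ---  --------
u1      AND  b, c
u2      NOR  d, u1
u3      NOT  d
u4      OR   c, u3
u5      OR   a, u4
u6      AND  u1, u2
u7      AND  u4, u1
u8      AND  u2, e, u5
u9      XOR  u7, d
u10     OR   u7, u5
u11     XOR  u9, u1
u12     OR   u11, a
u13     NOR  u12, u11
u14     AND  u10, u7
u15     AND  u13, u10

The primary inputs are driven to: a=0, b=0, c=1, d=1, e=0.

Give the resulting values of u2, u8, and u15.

u2 = 0, u8 = 0, u15 = 0

u1 = b AND c = 0 AND 1 = 0
u2 = d NOR u1 = 1 NOR 0 = 0
u3 = NOT d = NOT 1 = 0
u4 = c OR u3 = 1 OR 0 = 1
u5 = a OR u4 = 0 OR 1 = 1
u7 = u4 AND u1 = 1 AND 0 = 0
u8 = u2 AND e AND u5 = 0 AND 0 AND 1 = 0
u9 = u7 XOR d = 0 XOR 1 = 1
u10 = u7 OR u5 = 0 OR 1 = 1
u11 = u9 XOR u1 = 1 XOR 0 = 1
u12 = u11 OR a = 1 OR 0 = 1
u13 = u12 NOR u11 = 1 NOR 1 = 0
u15 = u13 AND u10 = 0 AND 1 = 0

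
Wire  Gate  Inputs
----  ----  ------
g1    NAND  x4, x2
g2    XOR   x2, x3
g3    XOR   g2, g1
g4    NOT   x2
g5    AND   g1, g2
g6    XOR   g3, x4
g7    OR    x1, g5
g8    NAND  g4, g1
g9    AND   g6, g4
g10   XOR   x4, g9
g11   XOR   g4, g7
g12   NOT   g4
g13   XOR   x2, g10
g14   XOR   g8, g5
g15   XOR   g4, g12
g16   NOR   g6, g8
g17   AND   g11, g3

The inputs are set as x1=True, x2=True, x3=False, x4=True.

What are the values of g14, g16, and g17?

g14 = True  g16 = False  g17 = True

g1 = x4 NAND x2 = True NAND True = False
g2 = x2 XOR x3 = True XOR False = True
g3 = g2 XOR g1 = True XOR False = True
g4 = NOT x2 = NOT True = False
g5 = g1 AND g2 = False AND True = False
g6 = g3 XOR x4 = True XOR True = False
g7 = x1 OR g5 = True OR False = True
g8 = g4 NAND g1 = False NAND False = True
g11 = g4 XOR g7 = False XOR True = True
g14 = g8 XOR g5 = True XOR False = True
g16 = g6 NOR g8 = False NOR True = False
g17 = g11 AND g3 = True AND True = True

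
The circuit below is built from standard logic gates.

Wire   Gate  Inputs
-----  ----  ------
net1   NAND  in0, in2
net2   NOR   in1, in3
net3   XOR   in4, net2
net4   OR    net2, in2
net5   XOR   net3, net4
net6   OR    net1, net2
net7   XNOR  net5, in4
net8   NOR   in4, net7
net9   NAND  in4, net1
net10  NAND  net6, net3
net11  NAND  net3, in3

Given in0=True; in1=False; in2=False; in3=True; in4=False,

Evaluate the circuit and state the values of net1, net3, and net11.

net1 = True, net3 = False, net11 = True

net1 = in0 NAND in2 = True NAND False = True
net2 = in1 NOR in3 = False NOR True = False
net3 = in4 XOR net2 = False XOR False = False
net11 = net3 NAND in3 = False NAND True = True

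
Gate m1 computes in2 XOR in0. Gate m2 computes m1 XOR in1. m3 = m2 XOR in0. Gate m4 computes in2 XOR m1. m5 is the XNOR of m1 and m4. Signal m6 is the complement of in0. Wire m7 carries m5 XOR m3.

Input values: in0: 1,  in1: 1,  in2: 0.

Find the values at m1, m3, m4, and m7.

m1 = 1; m3 = 1; m4 = 1; m7 = 0

m1 = in2 XOR in0 = 0 XOR 1 = 1
m2 = m1 XOR in1 = 1 XOR 1 = 0
m3 = m2 XOR in0 = 0 XOR 1 = 1
m4 = in2 XOR m1 = 0 XOR 1 = 1
m5 = m1 XNOR m4 = 1 XNOR 1 = 1
m7 = m5 XOR m3 = 1 XOR 1 = 0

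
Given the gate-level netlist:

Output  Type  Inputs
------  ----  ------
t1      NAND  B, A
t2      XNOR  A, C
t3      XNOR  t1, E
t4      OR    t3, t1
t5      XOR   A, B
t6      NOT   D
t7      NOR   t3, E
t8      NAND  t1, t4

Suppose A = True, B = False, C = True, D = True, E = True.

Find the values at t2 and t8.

t2 = True, t8 = False

t1 = B NAND A = False NAND True = True
t2 = A XNOR C = True XNOR True = True
t3 = t1 XNOR E = True XNOR True = True
t4 = t3 OR t1 = True OR True = True
t8 = t1 NAND t4 = True NAND True = False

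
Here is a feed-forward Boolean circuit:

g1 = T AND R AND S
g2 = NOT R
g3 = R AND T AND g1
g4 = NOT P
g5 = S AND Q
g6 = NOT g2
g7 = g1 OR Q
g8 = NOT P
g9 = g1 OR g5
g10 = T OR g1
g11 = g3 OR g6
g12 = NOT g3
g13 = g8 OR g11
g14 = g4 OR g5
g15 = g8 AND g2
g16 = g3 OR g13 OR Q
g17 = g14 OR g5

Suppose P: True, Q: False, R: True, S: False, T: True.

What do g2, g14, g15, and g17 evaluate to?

g2 = False, g14 = False, g15 = False, g17 = False

g2 = NOT R = NOT True = False
g4 = NOT P = NOT True = False
g5 = S AND Q = False AND False = False
g8 = NOT P = NOT True = False
g14 = g4 OR g5 = False OR False = False
g15 = g8 AND g2 = False AND False = False
g17 = g14 OR g5 = False OR False = False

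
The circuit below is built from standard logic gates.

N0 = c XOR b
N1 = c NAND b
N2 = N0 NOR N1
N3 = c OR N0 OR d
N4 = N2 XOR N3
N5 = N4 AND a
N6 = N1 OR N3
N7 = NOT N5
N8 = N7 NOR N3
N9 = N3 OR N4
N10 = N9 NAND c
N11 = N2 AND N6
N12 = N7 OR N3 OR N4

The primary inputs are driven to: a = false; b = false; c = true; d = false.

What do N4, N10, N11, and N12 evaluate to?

N4 = true, N10 = false, N11 = false, N12 = true

N0 = c XOR b = true XOR false = true
N1 = c NAND b = true NAND false = true
N2 = N0 NOR N1 = true NOR true = false
N3 = c OR N0 OR d = true OR true OR false = true
N4 = N2 XOR N3 = false XOR true = true
N5 = N4 AND a = true AND false = false
N6 = N1 OR N3 = true OR true = true
N7 = NOT N5 = NOT false = true
N9 = N3 OR N4 = true OR true = true
N10 = N9 NAND c = true NAND true = false
N11 = N2 AND N6 = false AND true = false
N12 = N7 OR N3 OR N4 = true OR true OR true = true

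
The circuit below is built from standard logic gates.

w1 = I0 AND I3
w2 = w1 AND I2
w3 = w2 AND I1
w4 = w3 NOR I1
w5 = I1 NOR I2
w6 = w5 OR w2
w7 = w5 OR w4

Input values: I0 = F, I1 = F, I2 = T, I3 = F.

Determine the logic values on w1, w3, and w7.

w1 = F, w3 = F, w7 = T

w1 = I0 AND I3 = F AND F = F
w2 = w1 AND I2 = F AND T = F
w3 = w2 AND I1 = F AND F = F
w4 = w3 NOR I1 = F NOR F = T
w5 = I1 NOR I2 = F NOR T = F
w7 = w5 OR w4 = F OR T = T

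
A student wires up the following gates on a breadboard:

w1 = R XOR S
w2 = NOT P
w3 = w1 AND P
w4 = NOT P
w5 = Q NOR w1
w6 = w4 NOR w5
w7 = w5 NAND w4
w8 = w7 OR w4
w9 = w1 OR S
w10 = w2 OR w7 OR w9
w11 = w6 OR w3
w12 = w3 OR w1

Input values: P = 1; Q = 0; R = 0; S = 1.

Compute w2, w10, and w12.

w1 = R XOR S = 0 XOR 1 = 1
w2 = NOT P = NOT 1 = 0
w3 = w1 AND P = 1 AND 1 = 1
w4 = NOT P = NOT 1 = 0
w5 = Q NOR w1 = 0 NOR 1 = 0
w7 = w5 NAND w4 = 0 NAND 0 = 1
w9 = w1 OR S = 1 OR 1 = 1
w10 = w2 OR w7 OR w9 = 0 OR 1 OR 1 = 1
w12 = w3 OR w1 = 1 OR 1 = 1

w2 = 0; w10 = 1; w12 = 1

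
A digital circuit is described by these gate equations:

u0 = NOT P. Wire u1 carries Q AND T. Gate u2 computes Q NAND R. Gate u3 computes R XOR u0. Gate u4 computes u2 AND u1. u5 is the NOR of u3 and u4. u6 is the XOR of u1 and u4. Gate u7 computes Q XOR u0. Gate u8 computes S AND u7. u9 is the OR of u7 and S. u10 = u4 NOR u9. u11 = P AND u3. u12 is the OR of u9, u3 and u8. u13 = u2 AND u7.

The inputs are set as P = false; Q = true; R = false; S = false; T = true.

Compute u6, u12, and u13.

u6 = false  u12 = true  u13 = false

u0 = NOT P = NOT false = true
u1 = Q AND T = true AND true = true
u2 = Q NAND R = true NAND false = true
u3 = R XOR u0 = false XOR true = true
u4 = u2 AND u1 = true AND true = true
u6 = u1 XOR u4 = true XOR true = false
u7 = Q XOR u0 = true XOR true = false
u8 = S AND u7 = false AND false = false
u9 = u7 OR S = false OR false = false
u12 = u9 OR u3 OR u8 = false OR true OR false = true
u13 = u2 AND u7 = true AND false = false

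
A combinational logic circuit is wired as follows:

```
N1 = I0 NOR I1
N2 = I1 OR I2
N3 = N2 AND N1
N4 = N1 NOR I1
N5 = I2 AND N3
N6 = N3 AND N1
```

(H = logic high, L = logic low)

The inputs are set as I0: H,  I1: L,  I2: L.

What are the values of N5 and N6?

N5 = L, N6 = L

N1 = I0 NOR I1 = H NOR L = L
N2 = I1 OR I2 = L OR L = L
N3 = N2 AND N1 = L AND L = L
N5 = I2 AND N3 = L AND L = L
N6 = N3 AND N1 = L AND L = L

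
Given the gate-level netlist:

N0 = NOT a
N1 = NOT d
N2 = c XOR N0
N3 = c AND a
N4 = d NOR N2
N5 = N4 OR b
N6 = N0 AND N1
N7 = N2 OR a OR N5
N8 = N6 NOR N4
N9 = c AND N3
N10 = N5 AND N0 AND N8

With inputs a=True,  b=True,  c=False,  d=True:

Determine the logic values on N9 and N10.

N0 = NOT a = NOT True = False
N1 = NOT d = NOT True = False
N2 = c XOR N0 = False XOR False = False
N3 = c AND a = False AND True = False
N4 = d NOR N2 = True NOR False = False
N5 = N4 OR b = False OR True = True
N6 = N0 AND N1 = False AND False = False
N8 = N6 NOR N4 = False NOR False = True
N9 = c AND N3 = False AND False = False
N10 = N5 AND N0 AND N8 = True AND False AND True = False

N9 = False, N10 = False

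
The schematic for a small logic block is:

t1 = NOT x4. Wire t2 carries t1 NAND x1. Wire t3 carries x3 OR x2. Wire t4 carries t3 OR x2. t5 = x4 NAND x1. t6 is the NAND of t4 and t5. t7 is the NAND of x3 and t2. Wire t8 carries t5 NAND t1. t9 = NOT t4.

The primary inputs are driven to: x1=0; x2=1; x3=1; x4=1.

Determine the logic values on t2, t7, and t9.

t1 = NOT x4 = NOT 1 = 0
t2 = t1 NAND x1 = 0 NAND 0 = 1
t3 = x3 OR x2 = 1 OR 1 = 1
t4 = t3 OR x2 = 1 OR 1 = 1
t7 = x3 NAND t2 = 1 NAND 1 = 0
t9 = NOT t4 = NOT 1 = 0

t2 = 1; t7 = 0; t9 = 0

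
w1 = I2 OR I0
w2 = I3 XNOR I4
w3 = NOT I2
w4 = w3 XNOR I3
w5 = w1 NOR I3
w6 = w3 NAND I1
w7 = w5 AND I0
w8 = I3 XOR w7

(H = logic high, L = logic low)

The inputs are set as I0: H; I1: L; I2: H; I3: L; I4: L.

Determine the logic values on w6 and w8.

w6 = H; w8 = L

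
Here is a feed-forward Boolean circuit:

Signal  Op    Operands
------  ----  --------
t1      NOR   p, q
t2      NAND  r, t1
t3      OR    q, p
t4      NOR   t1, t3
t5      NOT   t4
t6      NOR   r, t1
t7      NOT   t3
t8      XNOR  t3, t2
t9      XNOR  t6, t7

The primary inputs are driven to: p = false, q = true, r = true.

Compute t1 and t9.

t1 = false  t9 = true

t1 = p NOR q = false NOR true = false
t3 = q OR p = true OR false = true
t6 = r NOR t1 = true NOR false = false
t7 = NOT t3 = NOT true = false
t9 = t6 XNOR t7 = false XNOR false = true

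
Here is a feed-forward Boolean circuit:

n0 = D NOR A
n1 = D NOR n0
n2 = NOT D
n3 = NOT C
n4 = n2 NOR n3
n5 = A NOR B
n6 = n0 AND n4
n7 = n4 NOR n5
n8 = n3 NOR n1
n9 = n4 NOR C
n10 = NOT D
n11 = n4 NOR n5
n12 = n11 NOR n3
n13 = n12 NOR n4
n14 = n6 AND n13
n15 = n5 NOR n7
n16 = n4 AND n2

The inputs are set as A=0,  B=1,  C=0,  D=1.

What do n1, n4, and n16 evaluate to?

n0 = D NOR A = 1 NOR 0 = 0
n1 = D NOR n0 = 1 NOR 0 = 0
n2 = NOT D = NOT 1 = 0
n3 = NOT C = NOT 0 = 1
n4 = n2 NOR n3 = 0 NOR 1 = 0
n16 = n4 AND n2 = 0 AND 0 = 0

n1 = 0; n4 = 0; n16 = 0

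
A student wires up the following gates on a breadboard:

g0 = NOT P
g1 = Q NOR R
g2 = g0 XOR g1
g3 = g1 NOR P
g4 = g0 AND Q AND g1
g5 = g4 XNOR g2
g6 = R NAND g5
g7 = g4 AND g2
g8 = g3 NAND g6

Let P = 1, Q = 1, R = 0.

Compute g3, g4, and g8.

g3 = 0, g4 = 0, g8 = 1

g0 = NOT P = NOT 1 = 0
g1 = Q NOR R = 1 NOR 0 = 0
g2 = g0 XOR g1 = 0 XOR 0 = 0
g3 = g1 NOR P = 0 NOR 1 = 0
g4 = g0 AND Q AND g1 = 0 AND 1 AND 0 = 0
g5 = g4 XNOR g2 = 0 XNOR 0 = 1
g6 = R NAND g5 = 0 NAND 1 = 1
g8 = g3 NAND g6 = 0 NAND 1 = 1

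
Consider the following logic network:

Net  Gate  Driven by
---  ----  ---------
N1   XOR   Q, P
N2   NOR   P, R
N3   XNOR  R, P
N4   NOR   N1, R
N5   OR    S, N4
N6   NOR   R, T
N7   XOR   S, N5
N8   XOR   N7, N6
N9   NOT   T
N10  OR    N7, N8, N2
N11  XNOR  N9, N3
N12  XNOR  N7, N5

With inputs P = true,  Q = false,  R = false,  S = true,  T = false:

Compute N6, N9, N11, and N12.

N6 = true, N9 = true, N11 = false, N12 = false

N1 = Q XOR P = false XOR true = true
N3 = R XNOR P = false XNOR true = false
N4 = N1 NOR R = true NOR false = false
N5 = S OR N4 = true OR false = true
N6 = R NOR T = false NOR false = true
N7 = S XOR N5 = true XOR true = false
N9 = NOT T = NOT false = true
N11 = N9 XNOR N3 = true XNOR false = false
N12 = N7 XNOR N5 = false XNOR true = false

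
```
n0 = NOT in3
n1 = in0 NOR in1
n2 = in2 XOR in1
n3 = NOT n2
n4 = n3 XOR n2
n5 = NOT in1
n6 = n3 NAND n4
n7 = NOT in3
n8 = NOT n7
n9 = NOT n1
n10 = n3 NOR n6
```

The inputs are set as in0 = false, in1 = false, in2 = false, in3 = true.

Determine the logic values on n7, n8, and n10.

n7 = false; n8 = true; n10 = false

n2 = in2 XOR in1 = false XOR false = false
n3 = NOT n2 = NOT false = true
n4 = n3 XOR n2 = true XOR false = true
n6 = n3 NAND n4 = true NAND true = false
n7 = NOT in3 = NOT true = false
n8 = NOT n7 = NOT false = true
n10 = n3 NOR n6 = true NOR false = false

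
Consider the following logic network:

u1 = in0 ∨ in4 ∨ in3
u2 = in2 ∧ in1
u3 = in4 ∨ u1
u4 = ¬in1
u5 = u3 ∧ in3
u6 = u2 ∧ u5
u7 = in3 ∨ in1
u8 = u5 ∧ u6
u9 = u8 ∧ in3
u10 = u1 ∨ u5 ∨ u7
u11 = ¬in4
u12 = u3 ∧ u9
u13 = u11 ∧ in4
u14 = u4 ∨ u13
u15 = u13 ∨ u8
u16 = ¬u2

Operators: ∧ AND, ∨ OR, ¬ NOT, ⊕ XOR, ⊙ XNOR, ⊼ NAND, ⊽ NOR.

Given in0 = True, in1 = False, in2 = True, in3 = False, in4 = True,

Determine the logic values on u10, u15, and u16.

u10 = True; u15 = False; u16 = True

u1 = in0 OR in4 OR in3 = True OR True OR False = True
u2 = in2 AND in1 = True AND False = False
u3 = in4 OR u1 = True OR True = True
u5 = u3 AND in3 = True AND False = False
u6 = u2 AND u5 = False AND False = False
u7 = in3 OR in1 = False OR False = False
u8 = u5 AND u6 = False AND False = False
u10 = u1 OR u5 OR u7 = True OR False OR False = True
u11 = NOT in4 = NOT True = False
u13 = u11 AND in4 = False AND True = False
u15 = u13 OR u8 = False OR False = False
u16 = NOT u2 = NOT False = True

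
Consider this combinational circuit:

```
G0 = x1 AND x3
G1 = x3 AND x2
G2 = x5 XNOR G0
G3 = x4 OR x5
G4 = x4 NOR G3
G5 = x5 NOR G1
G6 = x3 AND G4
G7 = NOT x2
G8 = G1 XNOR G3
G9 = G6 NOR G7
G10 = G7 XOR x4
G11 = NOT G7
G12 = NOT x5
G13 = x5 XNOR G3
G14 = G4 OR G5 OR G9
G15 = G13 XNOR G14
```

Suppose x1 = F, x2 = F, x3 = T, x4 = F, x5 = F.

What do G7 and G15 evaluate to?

G1 = x3 AND x2 = T AND F = F
G3 = x4 OR x5 = F OR F = F
G4 = x4 NOR G3 = F NOR F = T
G5 = x5 NOR G1 = F NOR F = T
G6 = x3 AND G4 = T AND T = T
G7 = NOT x2 = NOT F = T
G9 = G6 NOR G7 = T NOR T = F
G13 = x5 XNOR G3 = F XNOR F = T
G14 = G4 OR G5 OR G9 = T OR T OR F = T
G15 = G13 XNOR G14 = T XNOR T = T

G7 = T, G15 = T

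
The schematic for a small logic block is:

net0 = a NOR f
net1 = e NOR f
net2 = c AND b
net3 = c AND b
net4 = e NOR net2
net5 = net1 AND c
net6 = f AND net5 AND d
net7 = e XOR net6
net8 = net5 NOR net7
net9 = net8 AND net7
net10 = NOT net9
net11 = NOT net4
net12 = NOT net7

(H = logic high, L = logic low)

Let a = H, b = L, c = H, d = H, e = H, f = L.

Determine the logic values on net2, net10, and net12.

net2 = L, net10 = H, net12 = L

net1 = e NOR f = H NOR L = L
net2 = c AND b = H AND L = L
net5 = net1 AND c = L AND H = L
net6 = f AND net5 AND d = L AND L AND H = L
net7 = e XOR net6 = H XOR L = H
net8 = net5 NOR net7 = L NOR H = L
net9 = net8 AND net7 = L AND H = L
net10 = NOT net9 = NOT L = H
net12 = NOT net7 = NOT H = L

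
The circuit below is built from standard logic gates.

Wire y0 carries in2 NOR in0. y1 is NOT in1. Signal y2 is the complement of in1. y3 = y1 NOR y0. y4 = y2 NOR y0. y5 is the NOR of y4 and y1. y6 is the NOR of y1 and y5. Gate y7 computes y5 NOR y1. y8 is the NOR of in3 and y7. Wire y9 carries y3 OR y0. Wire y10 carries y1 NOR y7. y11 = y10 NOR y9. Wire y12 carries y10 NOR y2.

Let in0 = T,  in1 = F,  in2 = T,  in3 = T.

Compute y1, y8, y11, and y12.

y1 = T, y8 = F, y11 = T, y12 = F

y0 = in2 NOR in0 = T NOR T = F
y1 = NOT in1 = NOT F = T
y2 = NOT in1 = NOT F = T
y3 = y1 NOR y0 = T NOR F = F
y4 = y2 NOR y0 = T NOR F = F
y5 = y4 NOR y1 = F NOR T = F
y7 = y5 NOR y1 = F NOR T = F
y8 = in3 NOR y7 = T NOR F = F
y9 = y3 OR y0 = F OR F = F
y10 = y1 NOR y7 = T NOR F = F
y11 = y10 NOR y9 = F NOR F = T
y12 = y10 NOR y2 = F NOR T = F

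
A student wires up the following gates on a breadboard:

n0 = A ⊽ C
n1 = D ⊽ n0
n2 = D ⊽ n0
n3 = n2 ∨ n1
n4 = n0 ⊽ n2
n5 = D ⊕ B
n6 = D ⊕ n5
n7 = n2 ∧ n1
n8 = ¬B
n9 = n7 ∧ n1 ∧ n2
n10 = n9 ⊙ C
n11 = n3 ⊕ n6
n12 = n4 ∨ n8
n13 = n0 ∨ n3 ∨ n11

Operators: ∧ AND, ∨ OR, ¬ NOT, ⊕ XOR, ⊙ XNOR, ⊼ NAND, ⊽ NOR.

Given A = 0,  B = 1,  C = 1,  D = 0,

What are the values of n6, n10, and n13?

n6 = 1, n10 = 1, n13 = 1

n0 = A NOR C = 0 NOR 1 = 0
n1 = D NOR n0 = 0 NOR 0 = 1
n2 = D NOR n0 = 0 NOR 0 = 1
n3 = n2 OR n1 = 1 OR 1 = 1
n5 = D XOR B = 0 XOR 1 = 1
n6 = D XOR n5 = 0 XOR 1 = 1
n7 = n2 AND n1 = 1 AND 1 = 1
n9 = n7 AND n1 AND n2 = 1 AND 1 AND 1 = 1
n10 = n9 XNOR C = 1 XNOR 1 = 1
n11 = n3 XOR n6 = 1 XOR 1 = 0
n13 = n0 OR n3 OR n11 = 0 OR 1 OR 0 = 1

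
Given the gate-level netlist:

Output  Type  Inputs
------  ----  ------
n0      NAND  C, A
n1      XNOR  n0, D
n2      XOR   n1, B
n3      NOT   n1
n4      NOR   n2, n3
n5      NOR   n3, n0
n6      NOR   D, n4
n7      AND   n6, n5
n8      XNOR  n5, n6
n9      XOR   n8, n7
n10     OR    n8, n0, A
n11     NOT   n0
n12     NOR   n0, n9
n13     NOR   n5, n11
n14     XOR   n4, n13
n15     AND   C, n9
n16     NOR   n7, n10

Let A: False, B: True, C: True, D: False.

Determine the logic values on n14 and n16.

n0 = C NAND A = True NAND False = True
n1 = n0 XNOR D = True XNOR False = False
n2 = n1 XOR B = False XOR True = True
n3 = NOT n1 = NOT False = True
n4 = n2 NOR n3 = True NOR True = False
n5 = n3 NOR n0 = True NOR True = False
n6 = D NOR n4 = False NOR False = True
n7 = n6 AND n5 = True AND False = False
n8 = n5 XNOR n6 = False XNOR True = False
n10 = n8 OR n0 OR A = False OR True OR False = True
n11 = NOT n0 = NOT True = False
n13 = n5 NOR n11 = False NOR False = True
n14 = n4 XOR n13 = False XOR True = True
n16 = n7 NOR n10 = False NOR True = False

n14 = True; n16 = False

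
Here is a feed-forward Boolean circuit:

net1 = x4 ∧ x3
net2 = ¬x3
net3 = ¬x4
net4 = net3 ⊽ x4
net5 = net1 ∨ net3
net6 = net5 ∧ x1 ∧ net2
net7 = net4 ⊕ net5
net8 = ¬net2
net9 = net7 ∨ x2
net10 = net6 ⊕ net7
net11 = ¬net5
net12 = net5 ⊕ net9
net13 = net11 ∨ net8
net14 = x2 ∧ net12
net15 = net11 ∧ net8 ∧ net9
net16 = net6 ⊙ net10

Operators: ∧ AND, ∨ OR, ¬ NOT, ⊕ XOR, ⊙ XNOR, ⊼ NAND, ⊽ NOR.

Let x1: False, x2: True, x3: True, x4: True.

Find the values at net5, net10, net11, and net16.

net5 = True, net10 = True, net11 = False, net16 = False

net1 = x4 AND x3 = True AND True = True
net2 = NOT x3 = NOT True = False
net3 = NOT x4 = NOT True = False
net4 = net3 NOR x4 = False NOR True = False
net5 = net1 OR net3 = True OR False = True
net6 = net5 AND x1 AND net2 = True AND False AND False = False
net7 = net4 XOR net5 = False XOR True = True
net10 = net6 XOR net7 = False XOR True = True
net11 = NOT net5 = NOT True = False
net16 = net6 XNOR net10 = False XNOR True = False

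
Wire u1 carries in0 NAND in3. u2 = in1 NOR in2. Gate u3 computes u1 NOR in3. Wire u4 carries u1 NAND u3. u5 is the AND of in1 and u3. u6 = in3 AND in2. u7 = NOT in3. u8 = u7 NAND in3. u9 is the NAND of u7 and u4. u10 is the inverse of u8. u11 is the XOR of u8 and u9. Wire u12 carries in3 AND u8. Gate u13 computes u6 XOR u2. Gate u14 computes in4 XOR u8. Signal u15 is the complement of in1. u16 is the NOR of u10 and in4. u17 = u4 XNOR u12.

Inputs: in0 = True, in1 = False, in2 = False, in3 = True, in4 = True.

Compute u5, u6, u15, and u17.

u5 = False, u6 = False, u15 = True, u17 = True

u1 = in0 NAND in3 = True NAND True = False
u3 = u1 NOR in3 = False NOR True = False
u4 = u1 NAND u3 = False NAND False = True
u5 = in1 AND u3 = False AND False = False
u6 = in3 AND in2 = True AND False = False
u7 = NOT in3 = NOT True = False
u8 = u7 NAND in3 = False NAND True = True
u12 = in3 AND u8 = True AND True = True
u15 = NOT in1 = NOT False = True
u17 = u4 XNOR u12 = True XNOR True = True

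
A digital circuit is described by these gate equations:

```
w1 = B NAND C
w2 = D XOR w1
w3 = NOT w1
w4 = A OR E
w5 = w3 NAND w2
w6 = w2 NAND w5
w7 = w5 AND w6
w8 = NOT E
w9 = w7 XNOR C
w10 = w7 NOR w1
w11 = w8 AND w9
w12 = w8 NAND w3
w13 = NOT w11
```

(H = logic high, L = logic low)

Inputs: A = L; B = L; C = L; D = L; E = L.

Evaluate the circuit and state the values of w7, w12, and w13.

w7 = L; w12 = H; w13 = L

w1 = B NAND C = L NAND L = H
w2 = D XOR w1 = L XOR H = H
w3 = NOT w1 = NOT H = L
w5 = w3 NAND w2 = L NAND H = H
w6 = w2 NAND w5 = H NAND H = L
w7 = w5 AND w6 = H AND L = L
w8 = NOT E = NOT L = H
w9 = w7 XNOR C = L XNOR L = H
w11 = w8 AND w9 = H AND H = H
w12 = w8 NAND w3 = H NAND L = H
w13 = NOT w11 = NOT H = L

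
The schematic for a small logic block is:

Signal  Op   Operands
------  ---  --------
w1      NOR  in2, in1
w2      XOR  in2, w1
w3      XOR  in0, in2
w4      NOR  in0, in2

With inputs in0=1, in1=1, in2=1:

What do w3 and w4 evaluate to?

w3 = 0  w4 = 0

w3 = in0 XOR in2 = 1 XOR 1 = 0
w4 = in0 NOR in2 = 1 NOR 1 = 0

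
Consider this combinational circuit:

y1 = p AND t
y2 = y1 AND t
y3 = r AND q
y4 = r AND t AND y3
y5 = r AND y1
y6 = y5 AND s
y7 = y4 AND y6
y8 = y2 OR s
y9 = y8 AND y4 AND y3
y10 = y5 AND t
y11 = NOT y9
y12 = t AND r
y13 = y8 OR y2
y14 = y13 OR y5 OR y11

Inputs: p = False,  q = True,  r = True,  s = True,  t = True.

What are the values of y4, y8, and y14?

y1 = p AND t = False AND True = False
y2 = y1 AND t = False AND True = False
y3 = r AND q = True AND True = True
y4 = r AND t AND y3 = True AND True AND True = True
y5 = r AND y1 = True AND False = False
y8 = y2 OR s = False OR True = True
y9 = y8 AND y4 AND y3 = True AND True AND True = True
y11 = NOT y9 = NOT True = False
y13 = y8 OR y2 = True OR False = True
y14 = y13 OR y5 OR y11 = True OR False OR False = True

y4 = True, y8 = True, y14 = True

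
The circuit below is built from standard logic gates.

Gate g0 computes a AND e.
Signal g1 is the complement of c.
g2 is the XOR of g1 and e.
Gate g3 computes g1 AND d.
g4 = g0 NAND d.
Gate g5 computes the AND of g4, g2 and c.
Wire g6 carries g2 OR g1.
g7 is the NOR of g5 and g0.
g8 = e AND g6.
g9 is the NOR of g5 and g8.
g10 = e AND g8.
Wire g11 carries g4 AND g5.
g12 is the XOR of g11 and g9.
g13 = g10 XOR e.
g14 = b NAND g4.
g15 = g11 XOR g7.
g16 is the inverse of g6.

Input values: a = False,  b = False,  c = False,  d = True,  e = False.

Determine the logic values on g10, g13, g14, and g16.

g10 = False; g13 = False; g14 = True; g16 = False

g0 = a AND e = False AND False = False
g1 = NOT c = NOT False = True
g2 = g1 XOR e = True XOR False = True
g4 = g0 NAND d = False NAND True = True
g6 = g2 OR g1 = True OR True = True
g8 = e AND g6 = False AND True = False
g10 = e AND g8 = False AND False = False
g13 = g10 XOR e = False XOR False = False
g14 = b NAND g4 = False NAND True = True
g16 = NOT g6 = NOT True = False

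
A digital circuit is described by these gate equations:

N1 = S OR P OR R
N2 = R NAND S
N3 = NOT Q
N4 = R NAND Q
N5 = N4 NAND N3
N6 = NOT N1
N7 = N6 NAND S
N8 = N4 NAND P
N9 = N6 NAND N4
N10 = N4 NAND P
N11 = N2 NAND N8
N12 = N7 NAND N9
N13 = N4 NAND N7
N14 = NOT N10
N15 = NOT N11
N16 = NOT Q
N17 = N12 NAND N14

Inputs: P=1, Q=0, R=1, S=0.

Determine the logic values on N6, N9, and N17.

N6 = 0  N9 = 1  N17 = 1

N1 = S OR P OR R = 0 OR 1 OR 1 = 1
N4 = R NAND Q = 1 NAND 0 = 1
N6 = NOT N1 = NOT 1 = 0
N7 = N6 NAND S = 0 NAND 0 = 1
N9 = N6 NAND N4 = 0 NAND 1 = 1
N10 = N4 NAND P = 1 NAND 1 = 0
N12 = N7 NAND N9 = 1 NAND 1 = 0
N14 = NOT N10 = NOT 0 = 1
N17 = N12 NAND N14 = 0 NAND 1 = 1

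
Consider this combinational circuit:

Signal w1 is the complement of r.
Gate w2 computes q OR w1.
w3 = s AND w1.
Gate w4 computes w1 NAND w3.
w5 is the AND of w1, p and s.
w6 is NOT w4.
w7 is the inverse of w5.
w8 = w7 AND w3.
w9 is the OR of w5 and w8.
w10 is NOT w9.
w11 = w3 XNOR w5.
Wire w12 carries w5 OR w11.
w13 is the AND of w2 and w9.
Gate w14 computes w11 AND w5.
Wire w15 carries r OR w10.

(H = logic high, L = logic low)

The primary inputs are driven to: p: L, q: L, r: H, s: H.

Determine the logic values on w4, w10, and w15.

w1 = NOT r = NOT H = L
w3 = s AND w1 = H AND L = L
w4 = w1 NAND w3 = L NAND L = H
w5 = w1 AND p AND s = L AND L AND H = L
w7 = NOT w5 = NOT L = H
w8 = w7 AND w3 = H AND L = L
w9 = w5 OR w8 = L OR L = L
w10 = NOT w9 = NOT L = H
w15 = r OR w10 = H OR H = H

w4 = H, w10 = H, w15 = H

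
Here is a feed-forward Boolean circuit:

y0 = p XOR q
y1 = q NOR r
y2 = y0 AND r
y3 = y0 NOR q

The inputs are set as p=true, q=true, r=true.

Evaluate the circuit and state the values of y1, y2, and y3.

y1 = false, y2 = false, y3 = false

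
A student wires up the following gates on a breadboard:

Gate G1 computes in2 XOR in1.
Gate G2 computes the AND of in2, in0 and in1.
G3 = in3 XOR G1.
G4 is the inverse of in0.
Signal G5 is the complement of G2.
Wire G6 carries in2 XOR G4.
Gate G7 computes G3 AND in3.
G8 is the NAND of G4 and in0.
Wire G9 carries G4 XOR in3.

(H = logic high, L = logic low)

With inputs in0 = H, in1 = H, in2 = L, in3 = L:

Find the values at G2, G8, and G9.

G2 = in2 AND in0 AND in1 = L AND H AND H = L
G4 = NOT in0 = NOT H = L
G8 = G4 NAND in0 = L NAND H = H
G9 = G4 XOR in3 = L XOR L = L

G2 = L, G8 = H, G9 = L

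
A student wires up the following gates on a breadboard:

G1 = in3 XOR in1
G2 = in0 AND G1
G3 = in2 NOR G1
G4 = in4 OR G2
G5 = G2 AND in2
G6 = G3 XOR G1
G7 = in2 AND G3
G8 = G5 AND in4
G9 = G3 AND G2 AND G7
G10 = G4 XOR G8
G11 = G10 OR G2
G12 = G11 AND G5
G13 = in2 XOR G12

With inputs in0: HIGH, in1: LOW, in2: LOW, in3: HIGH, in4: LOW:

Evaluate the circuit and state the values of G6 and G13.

G6 = HIGH  G13 = LOW

G1 = in3 XOR in1 = HIGH XOR LOW = HIGH
G2 = in0 AND G1 = HIGH AND HIGH = HIGH
G3 = in2 NOR G1 = LOW NOR HIGH = LOW
G4 = in4 OR G2 = LOW OR HIGH = HIGH
G5 = G2 AND in2 = HIGH AND LOW = LOW
G6 = G3 XOR G1 = LOW XOR HIGH = HIGH
G8 = G5 AND in4 = LOW AND LOW = LOW
G10 = G4 XOR G8 = HIGH XOR LOW = HIGH
G11 = G10 OR G2 = HIGH OR HIGH = HIGH
G12 = G11 AND G5 = HIGH AND LOW = LOW
G13 = in2 XOR G12 = LOW XOR LOW = LOW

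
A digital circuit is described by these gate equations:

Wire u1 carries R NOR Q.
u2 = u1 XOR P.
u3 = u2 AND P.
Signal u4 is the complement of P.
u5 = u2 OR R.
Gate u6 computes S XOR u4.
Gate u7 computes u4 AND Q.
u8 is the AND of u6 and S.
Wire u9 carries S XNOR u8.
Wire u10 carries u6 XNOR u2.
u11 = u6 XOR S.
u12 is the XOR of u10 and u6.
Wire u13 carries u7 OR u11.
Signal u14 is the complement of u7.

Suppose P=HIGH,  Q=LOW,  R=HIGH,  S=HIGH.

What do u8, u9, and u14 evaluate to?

u8 = HIGH; u9 = HIGH; u14 = HIGH

u4 = NOT P = NOT HIGH = LOW
u6 = S XOR u4 = HIGH XOR LOW = HIGH
u7 = u4 AND Q = LOW AND LOW = LOW
u8 = u6 AND S = HIGH AND HIGH = HIGH
u9 = S XNOR u8 = HIGH XNOR HIGH = HIGH
u14 = NOT u7 = NOT LOW = HIGH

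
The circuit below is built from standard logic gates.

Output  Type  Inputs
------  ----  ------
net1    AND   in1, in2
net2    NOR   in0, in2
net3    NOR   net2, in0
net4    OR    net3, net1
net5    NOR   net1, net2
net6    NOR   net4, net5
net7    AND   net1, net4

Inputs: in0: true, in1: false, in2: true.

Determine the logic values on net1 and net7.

net1 = false  net7 = false

net1 = in1 AND in2 = false AND true = false
net2 = in0 NOR in2 = true NOR true = false
net3 = net2 NOR in0 = false NOR true = false
net4 = net3 OR net1 = false OR false = false
net7 = net1 AND net4 = false AND false = false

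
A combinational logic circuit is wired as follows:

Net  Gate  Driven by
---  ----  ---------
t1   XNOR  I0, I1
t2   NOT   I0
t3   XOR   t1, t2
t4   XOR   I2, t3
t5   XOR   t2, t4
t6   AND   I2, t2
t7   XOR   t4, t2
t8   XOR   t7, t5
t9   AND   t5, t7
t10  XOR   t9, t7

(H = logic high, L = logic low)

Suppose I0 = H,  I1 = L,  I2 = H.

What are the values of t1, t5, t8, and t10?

t1 = I0 XNOR I1 = H XNOR L = L
t2 = NOT I0 = NOT H = L
t3 = t1 XOR t2 = L XOR L = L
t4 = I2 XOR t3 = H XOR L = H
t5 = t2 XOR t4 = L XOR H = H
t7 = t4 XOR t2 = H XOR L = H
t8 = t7 XOR t5 = H XOR H = L
t9 = t5 AND t7 = H AND H = H
t10 = t9 XOR t7 = H XOR H = L

t1 = L, t5 = H, t8 = L, t10 = L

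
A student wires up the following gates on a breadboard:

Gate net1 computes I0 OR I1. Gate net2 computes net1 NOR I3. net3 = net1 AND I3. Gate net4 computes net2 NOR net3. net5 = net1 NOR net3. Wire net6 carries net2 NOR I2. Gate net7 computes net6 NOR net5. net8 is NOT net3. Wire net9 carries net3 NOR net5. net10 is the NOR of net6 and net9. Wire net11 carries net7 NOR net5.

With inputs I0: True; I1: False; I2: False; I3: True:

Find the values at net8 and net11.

net1 = I0 OR I1 = True OR False = True
net2 = net1 NOR I3 = True NOR True = False
net3 = net1 AND I3 = True AND True = True
net5 = net1 NOR net3 = True NOR True = False
net6 = net2 NOR I2 = False NOR False = True
net7 = net6 NOR net5 = True NOR False = False
net8 = NOT net3 = NOT True = False
net11 = net7 NOR net5 = False NOR False = True

net8 = False  net11 = True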